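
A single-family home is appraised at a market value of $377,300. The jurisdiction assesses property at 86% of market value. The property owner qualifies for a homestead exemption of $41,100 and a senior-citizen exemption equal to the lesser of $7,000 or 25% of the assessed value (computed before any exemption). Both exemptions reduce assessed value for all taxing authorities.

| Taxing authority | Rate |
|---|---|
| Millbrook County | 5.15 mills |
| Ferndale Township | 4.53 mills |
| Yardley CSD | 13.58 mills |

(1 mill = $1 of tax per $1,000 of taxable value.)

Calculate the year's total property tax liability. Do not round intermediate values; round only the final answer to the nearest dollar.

$6,429

Assessed value = $377,300 × 0.86 = $324,478
Senior-citizen exemption = min($7,000, 25% × $324,478) = min($7,000, $81,119.5) = $7,000 (dollar cap binds)
Taxable value = $324,478 − $41,100 − $7,000 = $276,378
Millbrook County: $276,378 × 0.00515 = $1,423.3467
Ferndale Township: $276,378 × 0.00453 = $1,251.99234
Yardley CSD: $276,378 × 0.01358 = $3,753.21324
Total = $6,428.55228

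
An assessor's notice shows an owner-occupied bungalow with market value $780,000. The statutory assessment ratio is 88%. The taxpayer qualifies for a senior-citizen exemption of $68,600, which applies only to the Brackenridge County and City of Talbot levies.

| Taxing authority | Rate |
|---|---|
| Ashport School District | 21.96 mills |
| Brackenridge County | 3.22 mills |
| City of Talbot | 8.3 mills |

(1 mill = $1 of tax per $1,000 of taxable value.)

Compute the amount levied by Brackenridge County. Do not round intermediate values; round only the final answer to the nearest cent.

$1,989.32

Assessed value = $780,000 × 0.88 = $686,400
Brackenridge County taxable value = $686,400 − $68,600 = $617,800
Brackenridge County levy = $617,800 × 0.00322 = $1,989.316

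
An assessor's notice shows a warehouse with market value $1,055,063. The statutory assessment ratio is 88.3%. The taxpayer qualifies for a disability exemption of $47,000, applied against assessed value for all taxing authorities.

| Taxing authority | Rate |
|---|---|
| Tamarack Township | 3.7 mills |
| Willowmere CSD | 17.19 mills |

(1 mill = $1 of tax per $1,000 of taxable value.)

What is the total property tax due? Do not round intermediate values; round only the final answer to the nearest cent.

$18,479.72

Assessed value = $1,055,063 × 0.883 = $931,620.629
Taxable value = $931,620.629 − $47,000 = $884,620.629
Tamarack Township: $884,620.629 × 0.0037 = $3,273.0963273
Willowmere CSD: $884,620.629 × 0.01719 = $15,206.62861251
Total = $3,273.0963273 + $15,206.62861251 = $18,479.72493981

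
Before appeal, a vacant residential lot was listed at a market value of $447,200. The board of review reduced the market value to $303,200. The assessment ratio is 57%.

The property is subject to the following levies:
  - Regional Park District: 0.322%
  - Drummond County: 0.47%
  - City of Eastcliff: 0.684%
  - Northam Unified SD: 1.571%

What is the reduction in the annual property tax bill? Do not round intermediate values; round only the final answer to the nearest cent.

Old assessed value = $447,200 × 0.57 = $254,904
New assessed value = $303,200 × 0.57 = $172,824
Combined rate = 0.00322 + 0.0047 + 0.00684 + 0.01571 = 0.03047
Old tax = $254,904 × 0.03047 = $7,766.92488
New tax = $172,824 × 0.03047 = $5,265.94728
Reduction = $7,766.92488 − $5,265.94728 = $2,500.9776

$2,500.98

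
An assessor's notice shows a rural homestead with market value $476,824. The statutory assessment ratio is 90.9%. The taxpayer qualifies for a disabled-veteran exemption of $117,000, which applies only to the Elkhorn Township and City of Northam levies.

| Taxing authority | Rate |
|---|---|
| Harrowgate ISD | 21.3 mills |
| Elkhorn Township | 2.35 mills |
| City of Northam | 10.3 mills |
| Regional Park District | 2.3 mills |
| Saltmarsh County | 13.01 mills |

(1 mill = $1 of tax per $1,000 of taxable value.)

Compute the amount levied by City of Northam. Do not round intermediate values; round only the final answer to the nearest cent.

Assessed value = $476,824 × 0.909 = $433,433.016
City of Northam taxable value = $433,433.016 − $117,000 = $316,433.016
City of Northam levy = $316,433.016 × 0.0103 = $3,259.2600648

$3,259.26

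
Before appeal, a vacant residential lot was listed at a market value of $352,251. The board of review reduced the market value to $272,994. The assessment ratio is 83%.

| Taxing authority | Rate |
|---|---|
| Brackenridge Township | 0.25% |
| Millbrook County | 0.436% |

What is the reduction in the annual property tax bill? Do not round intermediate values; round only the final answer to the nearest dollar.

Old assessed value = $352,251 × 0.83 = $292,368.33
New assessed value = $272,994 × 0.83 = $226,585.02
Combined rate = 0.0025 + 0.00436 = 0.00686
Old tax = $292,368.33 × 0.00686 = $2,005.6467438
New tax = $226,585.02 × 0.00686 = $1,554.3732372
Reduction = $2,005.6467438 − $1,554.3732372 = $451.2735066

$451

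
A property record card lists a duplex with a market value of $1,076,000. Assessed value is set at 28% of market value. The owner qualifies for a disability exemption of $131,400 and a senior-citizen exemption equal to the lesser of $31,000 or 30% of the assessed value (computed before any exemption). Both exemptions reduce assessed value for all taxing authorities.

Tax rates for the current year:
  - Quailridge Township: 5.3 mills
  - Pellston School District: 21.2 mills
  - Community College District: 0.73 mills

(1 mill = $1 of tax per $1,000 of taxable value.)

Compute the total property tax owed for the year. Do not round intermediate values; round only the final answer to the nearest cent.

$3,781.70

Assessed value = $1,076,000 × 0.28 = $301,280
Senior-citizen exemption = min($31,000, 30% × $301,280) = min($31,000, $90,384) = $31,000 (dollar cap binds)
Taxable value = $301,280 − $131,400 − $31,000 = $138,880
Quailridge Township: $138,880 × 0.0053 = $736.064
Pellston School District: $138,880 × 0.0212 = $2,944.256
Community College District: $138,880 × 0.00073 = $101.3824
Total = $3,781.7024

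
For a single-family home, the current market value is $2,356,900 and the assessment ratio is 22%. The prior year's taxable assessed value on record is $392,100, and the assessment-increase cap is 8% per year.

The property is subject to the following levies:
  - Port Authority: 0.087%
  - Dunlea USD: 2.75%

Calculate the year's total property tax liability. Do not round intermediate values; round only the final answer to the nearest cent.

$12,013.79

Uncapped assessed value = $2,356,900 × 0.22 = $518,518
Cap limit = $392,100 × 1.08 = $423,468
Taxable assessed value = min($518,518, $423,468) = $423,468 (cap binds)
Port Authority: $423,468 × 0.00087 = $368.41716
Dunlea USD: $423,468 × 0.0275 = $11,645.37
Total = $12,013.78716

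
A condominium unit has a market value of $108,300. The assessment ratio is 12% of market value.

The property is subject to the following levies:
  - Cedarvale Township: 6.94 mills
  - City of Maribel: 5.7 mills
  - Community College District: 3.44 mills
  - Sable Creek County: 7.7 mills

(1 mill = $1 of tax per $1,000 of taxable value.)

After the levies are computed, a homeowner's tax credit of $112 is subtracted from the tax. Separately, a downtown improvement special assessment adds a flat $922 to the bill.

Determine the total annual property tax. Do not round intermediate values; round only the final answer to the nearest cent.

Assessed value = $108,300 × 0.12 = $12,996
Cedarvale Township: $12,996 × 0.00694 = $90.19224
City of Maribel: $12,996 × 0.0057 = $74.0772
Community College District: $12,996 × 0.00344 = $44.70624
Sable Creek County: $12,996 × 0.0077 = $100.0692
Levies subtotal = $309.04488
After credit = $309.04488 − $112 = $197.04488
Total = $197.04488 + $922 = $1,119.04488

$1,119.04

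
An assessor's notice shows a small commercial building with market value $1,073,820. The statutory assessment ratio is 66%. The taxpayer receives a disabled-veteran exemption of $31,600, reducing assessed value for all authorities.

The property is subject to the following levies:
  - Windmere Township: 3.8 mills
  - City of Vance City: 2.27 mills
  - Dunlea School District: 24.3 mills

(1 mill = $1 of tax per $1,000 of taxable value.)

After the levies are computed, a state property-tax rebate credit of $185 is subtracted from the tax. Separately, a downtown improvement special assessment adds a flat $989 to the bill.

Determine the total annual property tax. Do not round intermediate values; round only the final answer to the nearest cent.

Assessed value = $1,073,820 × 0.66 = $708,721.2
Taxable value = $708,721.2 − $31,600 = $677,121.2
Windmere Township: $677,121.2 × 0.0038 = $2,573.06056
City of Vance City: $677,121.2 × 0.00227 = $1,537.065124
Dunlea School District: $677,121.2 × 0.0243 = $16,454.04516
Levies subtotal = $20,564.170844
After credit = $20,564.170844 − $185 = $20,379.170844
Total = $20,379.170844 + $989 = $21,368.170844

$21,368.17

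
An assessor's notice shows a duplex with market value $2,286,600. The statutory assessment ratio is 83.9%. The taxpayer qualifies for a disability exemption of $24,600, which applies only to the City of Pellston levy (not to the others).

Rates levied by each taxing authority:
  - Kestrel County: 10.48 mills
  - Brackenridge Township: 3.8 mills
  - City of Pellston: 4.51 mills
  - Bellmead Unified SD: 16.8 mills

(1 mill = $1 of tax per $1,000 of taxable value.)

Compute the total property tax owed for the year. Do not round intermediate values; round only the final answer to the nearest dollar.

$68,167

Assessed value = $2,286,600 × 0.839 = $1,918,457.4
Kestrel County: $1,918,457.4 × 0.01048 = $20,105.433552
Brackenridge Township: $1,918,457.4 × 0.0038 = $7,290.13812
City of Pellston: ($1,918,457.4 − $24,600) × 0.00451 = $1,893,857.4 × 0.00451 = $8,541.296874
Bellmead Unified SD: $1,918,457.4 × 0.0168 = $32,230.08432
Total = $68,166.952866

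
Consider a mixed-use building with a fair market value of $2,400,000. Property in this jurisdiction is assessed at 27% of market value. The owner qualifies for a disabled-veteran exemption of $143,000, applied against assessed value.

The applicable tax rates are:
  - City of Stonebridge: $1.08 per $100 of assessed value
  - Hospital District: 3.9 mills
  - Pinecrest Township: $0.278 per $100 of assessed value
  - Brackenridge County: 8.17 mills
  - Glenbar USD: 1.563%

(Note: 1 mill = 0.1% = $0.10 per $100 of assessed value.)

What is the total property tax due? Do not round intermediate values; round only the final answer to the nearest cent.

$20,846.40

Assessed value = $2,400,000 × 0.27 = $648,000
Taxable value = $648,000 − $143,000 = $505,000
City of Stonebridge: $505,000 × 0.0108 = $5,454
Hospital District: $505,000 × 0.0039 = $1,969.5
Pinecrest Township: $505,000 × 0.00278 = $1,403.9
Brackenridge County: $505,000 × 0.00817 = $4,125.85
Glenbar USD: $505,000 × 0.01563 = $7,893.15
Total = $20,846.4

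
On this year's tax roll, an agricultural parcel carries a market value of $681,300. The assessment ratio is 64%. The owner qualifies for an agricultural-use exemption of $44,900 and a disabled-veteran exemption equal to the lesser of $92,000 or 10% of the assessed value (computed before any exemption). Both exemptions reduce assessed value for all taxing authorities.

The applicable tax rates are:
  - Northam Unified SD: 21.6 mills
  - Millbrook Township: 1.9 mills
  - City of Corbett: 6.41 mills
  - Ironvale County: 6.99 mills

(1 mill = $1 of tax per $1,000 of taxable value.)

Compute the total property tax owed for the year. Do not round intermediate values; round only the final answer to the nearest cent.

Assessed value = $681,300 × 0.64 = $436,032
Disabled-veteran exemption = min($92,000, 10% × $436,032) = min($92,000, $43,603.2) = $43,603.2 (percentage binds)
Taxable value = $436,032 − $44,900 − $43,603.2 = $347,528.8
Northam Unified SD: $347,528.8 × 0.0216 = $7,506.62208
Millbrook Township: $347,528.8 × 0.0019 = $660.30472
City of Corbett: $347,528.8 × 0.00641 = $2,227.659608
Ironvale County: $347,528.8 × 0.00699 = $2,429.226312
Total = $12,823.81272

$12,823.81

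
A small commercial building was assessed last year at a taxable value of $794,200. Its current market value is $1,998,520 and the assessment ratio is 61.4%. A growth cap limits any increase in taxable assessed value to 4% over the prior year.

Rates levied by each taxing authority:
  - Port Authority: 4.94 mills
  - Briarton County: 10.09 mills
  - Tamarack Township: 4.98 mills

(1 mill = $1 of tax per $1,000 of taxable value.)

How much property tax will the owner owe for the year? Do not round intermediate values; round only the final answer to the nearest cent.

Uncapped assessed value = $1,998,520 × 0.614 = $1,227,091.28
Cap limit = $794,200 × 1.04 = $825,968
Taxable assessed value = min($1,227,091.28, $825,968) = $825,968 (cap binds)
Port Authority: $825,968 × 0.00494 = $4,080.28192
Briarton County: $825,968 × 0.01009 = $8,334.01712
Tamarack Township: $825,968 × 0.00498 = $4,113.32064
Total = $16,527.61968

$16,527.62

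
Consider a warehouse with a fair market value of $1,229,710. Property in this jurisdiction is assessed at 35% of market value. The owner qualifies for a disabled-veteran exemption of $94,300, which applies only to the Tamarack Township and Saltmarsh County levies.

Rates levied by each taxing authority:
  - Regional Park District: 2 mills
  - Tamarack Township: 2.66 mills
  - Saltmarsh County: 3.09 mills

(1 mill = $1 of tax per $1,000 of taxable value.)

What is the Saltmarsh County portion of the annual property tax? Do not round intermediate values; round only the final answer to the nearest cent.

Assessed value = $1,229,710 × 0.35 = $430,398.5
Saltmarsh County taxable value = $430,398.5 − $94,300 = $336,098.5
Saltmarsh County levy = $336,098.5 × 0.00309 = $1,038.544365

$1,038.54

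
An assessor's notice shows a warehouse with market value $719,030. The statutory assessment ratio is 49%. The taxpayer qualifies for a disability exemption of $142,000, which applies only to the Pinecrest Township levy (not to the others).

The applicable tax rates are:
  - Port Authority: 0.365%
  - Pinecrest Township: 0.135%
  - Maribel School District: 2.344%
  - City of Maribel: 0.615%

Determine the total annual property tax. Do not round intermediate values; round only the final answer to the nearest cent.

$11,995.21

Assessed value = $719,030 × 0.49 = $352,324.7
Port Authority: $352,324.7 × 0.00365 = $1,285.985155
Pinecrest Township: ($352,324.7 − $142,000) × 0.00135 = $210,324.7 × 0.00135 = $283.938345
Maribel School District: $352,324.7 × 0.02344 = $8,258.490968
City of Maribel: $352,324.7 × 0.00615 = $2,166.796905
Total = $11,995.211373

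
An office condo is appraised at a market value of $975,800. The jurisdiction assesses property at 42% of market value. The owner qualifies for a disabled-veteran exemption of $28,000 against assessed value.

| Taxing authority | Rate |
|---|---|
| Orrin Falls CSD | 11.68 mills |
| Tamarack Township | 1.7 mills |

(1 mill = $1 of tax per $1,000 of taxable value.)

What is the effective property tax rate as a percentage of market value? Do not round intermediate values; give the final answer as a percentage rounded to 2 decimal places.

0.52%

Assessed value = $975,800 × 0.42 = $409,836
Taxable value = $409,836 − $28,000 = $381,836
Orrin Falls CSD: $381,836 × 0.01168 = $4,459.84448
Tamarack Township: $381,836 × 0.0017 = $649.1212
Total tax = $5,108.96568
Effective rate = $5,108.96568 ÷ $975,800 = 0.52% of market value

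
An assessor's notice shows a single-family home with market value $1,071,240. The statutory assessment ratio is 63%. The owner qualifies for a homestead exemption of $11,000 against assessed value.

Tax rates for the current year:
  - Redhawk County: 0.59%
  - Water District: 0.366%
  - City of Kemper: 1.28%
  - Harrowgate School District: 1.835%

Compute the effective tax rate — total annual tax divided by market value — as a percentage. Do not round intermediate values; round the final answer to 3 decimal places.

2.523%

Assessed value = $1,071,240 × 0.63 = $674,881.2
Taxable value = $674,881.2 − $11,000 = $663,881.2
Redhawk County: $663,881.2 × 0.0059 = $3,916.89908
Water District: $663,881.2 × 0.00366 = $2,429.805192
City of Kemper: $663,881.2 × 0.0128 = $8,497.67936
Harrowgate School District: $663,881.2 × 0.01835 = $12,182.22002
Total tax = $27,026.603652
Effective rate = $27,026.603652 ÷ $1,071,240 = 2.523% of market value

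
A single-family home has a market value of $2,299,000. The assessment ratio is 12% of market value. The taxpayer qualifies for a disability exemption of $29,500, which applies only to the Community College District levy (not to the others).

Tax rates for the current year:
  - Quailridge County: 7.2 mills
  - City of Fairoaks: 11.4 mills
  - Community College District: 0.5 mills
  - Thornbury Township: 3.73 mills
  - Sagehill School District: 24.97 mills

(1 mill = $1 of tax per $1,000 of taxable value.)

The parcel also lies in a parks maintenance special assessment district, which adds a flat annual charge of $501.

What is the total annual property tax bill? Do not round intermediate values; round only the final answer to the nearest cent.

$13,673.31

Assessed value = $2,299,000 × 0.12 = $275,880
Quailridge County: $275,880 × 0.0072 = $1,986.336
City of Fairoaks: $275,880 × 0.0114 = $3,145.032
Community College District: ($275,880 − $29,500) × 0.0005 = $246,380 × 0.0005 = $123.19
Thornbury Township: $275,880 × 0.00373 = $1,029.0324
Sagehill School District: $275,880 × 0.02497 = $6,888.7236
Levies subtotal = $13,172.314
Total = $13,172.314 + $501 = $13,673.314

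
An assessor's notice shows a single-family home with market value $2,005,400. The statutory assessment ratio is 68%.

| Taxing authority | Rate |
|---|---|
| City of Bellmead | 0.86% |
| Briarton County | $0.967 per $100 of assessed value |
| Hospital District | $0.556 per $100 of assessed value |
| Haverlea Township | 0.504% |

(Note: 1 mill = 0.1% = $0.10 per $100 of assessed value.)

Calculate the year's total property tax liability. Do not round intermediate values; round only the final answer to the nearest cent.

$39,369.21

Assessed value = $2,005,400 × 0.68 = $1,363,672
City of Bellmead: $1,363,672 × 0.0086 = $11,727.5792
Briarton County: $1,363,672 × 0.00967 = $13,186.70824
Hospital District: $1,363,672 × 0.00556 = $7,582.01632
Haverlea Township: $1,363,672 × 0.00504 = $6,872.90688
Total = $39,369.21064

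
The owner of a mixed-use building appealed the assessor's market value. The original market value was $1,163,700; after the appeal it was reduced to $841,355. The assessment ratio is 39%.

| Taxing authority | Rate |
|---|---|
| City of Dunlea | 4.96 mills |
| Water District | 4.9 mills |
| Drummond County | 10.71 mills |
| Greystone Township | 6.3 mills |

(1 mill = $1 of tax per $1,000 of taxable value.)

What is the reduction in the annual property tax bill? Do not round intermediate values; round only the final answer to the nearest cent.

$3,377.95

Old assessed value = $1,163,700 × 0.39 = $453,843
New assessed value = $841,355 × 0.39 = $328,128.45
Combined rate = 0.00496 + 0.0049 + 0.01071 + 0.0063 = 0.02687
Old tax = $453,843 × 0.02687 = $12,194.76141
New tax = $328,128.45 × 0.02687 = $8,816.8114515
Reduction = $12,194.76141 − $8,816.8114515 = $3,377.9499585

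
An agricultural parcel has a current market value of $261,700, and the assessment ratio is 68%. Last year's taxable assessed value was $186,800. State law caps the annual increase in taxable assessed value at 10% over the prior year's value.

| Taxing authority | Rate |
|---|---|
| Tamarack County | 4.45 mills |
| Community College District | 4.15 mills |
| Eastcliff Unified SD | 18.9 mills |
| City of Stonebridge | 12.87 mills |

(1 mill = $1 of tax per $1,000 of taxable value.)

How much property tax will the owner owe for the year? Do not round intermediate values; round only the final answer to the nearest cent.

Uncapped assessed value = $261,700 × 0.68 = $177,956
Cap limit = $186,800 × 1.1 = $205,480
Taxable assessed value = min($177,956, $205,480) = $177,956 (cap does not bind)
Tamarack County: $177,956 × 0.00445 = $791.9042
Community College District: $177,956 × 0.00415 = $738.5174
Eastcliff Unified SD: $177,956 × 0.0189 = $3,363.3684
City of Stonebridge: $177,956 × 0.01287 = $2,290.29372
Total = $7,184.08372

$7,184.08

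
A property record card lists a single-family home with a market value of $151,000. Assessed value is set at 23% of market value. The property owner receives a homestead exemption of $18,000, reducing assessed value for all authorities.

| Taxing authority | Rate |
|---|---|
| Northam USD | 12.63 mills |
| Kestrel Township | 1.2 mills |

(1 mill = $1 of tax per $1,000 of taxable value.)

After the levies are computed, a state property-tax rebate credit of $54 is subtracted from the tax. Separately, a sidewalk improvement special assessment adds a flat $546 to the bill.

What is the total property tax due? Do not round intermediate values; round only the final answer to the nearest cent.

Assessed value = $151,000 × 0.23 = $34,730
Taxable value = $34,730 − $18,000 = $16,730
Northam USD: $16,730 × 0.01263 = $211.2999
Kestrel Township: $16,730 × 0.0012 = $20.076
Levies subtotal = $231.3759
After credit = $231.3759 − $54 = $177.3759
Total = $177.3759 + $546 = $723.3759

$723.38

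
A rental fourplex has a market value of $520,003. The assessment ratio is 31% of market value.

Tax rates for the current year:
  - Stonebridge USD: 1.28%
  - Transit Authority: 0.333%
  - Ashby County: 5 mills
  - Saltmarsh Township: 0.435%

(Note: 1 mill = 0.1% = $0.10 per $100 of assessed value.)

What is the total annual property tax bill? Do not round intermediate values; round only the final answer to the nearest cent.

Assessed value = $520,003 × 0.31 = $161,200.93
Stonebridge USD: $161,200.93 × 0.0128 = $2,063.371904
Transit Authority: $161,200.93 × 0.00333 = $536.7990969
Ashby County: $161,200.93 × 0.005 = $806.00465
Saltmarsh Township: $161,200.93 × 0.00435 = $701.2240455
Total = $4,107.3996964

$4,107.40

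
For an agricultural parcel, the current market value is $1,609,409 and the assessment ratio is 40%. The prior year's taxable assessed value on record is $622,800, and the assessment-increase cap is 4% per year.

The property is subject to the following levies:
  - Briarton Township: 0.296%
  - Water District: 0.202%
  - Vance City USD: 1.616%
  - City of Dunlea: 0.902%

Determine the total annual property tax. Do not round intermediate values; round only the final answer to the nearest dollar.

$19,416

Uncapped assessed value = $1,609,409 × 0.4 = $643,763.6
Cap limit = $622,800 × 1.04 = $647,712
Taxable assessed value = min($643,763.6, $647,712) = $643,763.6 (cap does not bind)
Briarton Township: $643,763.6 × 0.00296 = $1,905.540256
Water District: $643,763.6 × 0.00202 = $1,300.402472
Vance City USD: $643,763.6 × 0.01616 = $10,403.219776
City of Dunlea: $643,763.6 × 0.00902 = $5,806.747672
Total = $19,415.910176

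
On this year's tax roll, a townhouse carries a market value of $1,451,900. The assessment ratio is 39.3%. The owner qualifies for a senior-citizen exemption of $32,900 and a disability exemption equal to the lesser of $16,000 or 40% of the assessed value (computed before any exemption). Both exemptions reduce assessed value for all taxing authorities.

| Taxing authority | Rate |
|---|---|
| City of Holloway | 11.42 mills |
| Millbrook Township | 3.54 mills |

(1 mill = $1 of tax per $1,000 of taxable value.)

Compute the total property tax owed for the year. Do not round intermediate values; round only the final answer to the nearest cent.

$7,804.58

Assessed value = $1,451,900 × 0.393 = $570,596.7
Disability exemption = min($16,000, 40% × $570,596.7) = min($16,000, $228,238.68) = $16,000 (dollar cap binds)
Taxable value = $570,596.7 − $32,900 − $16,000 = $521,696.7
City of Holloway: $521,696.7 × 0.01142 = $5,957.776314
Millbrook Township: $521,696.7 × 0.00354 = $1,846.806318
Total = $7,804.582632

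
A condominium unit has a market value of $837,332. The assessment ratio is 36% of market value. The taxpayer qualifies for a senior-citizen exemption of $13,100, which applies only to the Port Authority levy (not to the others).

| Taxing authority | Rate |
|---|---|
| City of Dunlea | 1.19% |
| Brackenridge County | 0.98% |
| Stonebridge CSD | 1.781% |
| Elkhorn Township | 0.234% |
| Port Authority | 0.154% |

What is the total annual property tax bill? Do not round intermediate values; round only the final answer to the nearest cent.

Assessed value = $837,332 × 0.36 = $301,439.52
City of Dunlea: $301,439.52 × 0.0119 = $3,587.130288
Brackenridge County: $301,439.52 × 0.0098 = $2,954.107296
Stonebridge CSD: $301,439.52 × 0.01781 = $5,368.6378512
Elkhorn Township: $301,439.52 × 0.00234 = $705.3684768
Port Authority: ($301,439.52 − $13,100) × 0.00154 = $288,339.52 × 0.00154 = $444.0428608
Total = $13,059.2867728

$13,059.29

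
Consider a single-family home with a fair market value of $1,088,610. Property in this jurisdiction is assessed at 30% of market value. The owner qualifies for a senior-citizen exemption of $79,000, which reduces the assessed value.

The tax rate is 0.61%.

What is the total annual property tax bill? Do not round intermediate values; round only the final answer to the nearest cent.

Assessed value = $1,088,610 × 0.3 = $326,583
Taxable value = $326,583 − $79,000 = $247,583
Tax = $247,583 × 0.0061 = $1,510.2563

$1,510.26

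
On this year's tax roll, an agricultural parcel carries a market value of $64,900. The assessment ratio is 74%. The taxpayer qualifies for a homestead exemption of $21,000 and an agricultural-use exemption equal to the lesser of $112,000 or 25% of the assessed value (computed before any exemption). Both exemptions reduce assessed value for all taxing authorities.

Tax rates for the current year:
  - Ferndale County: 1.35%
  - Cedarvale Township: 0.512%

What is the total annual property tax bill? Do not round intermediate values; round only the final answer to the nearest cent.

Assessed value = $64,900 × 0.74 = $48,026
Agricultural-use exemption = min($112,000, 25% × $48,026) = min($112,000, $12,006.5) = $12,006.5 (percentage binds)
Taxable value = $48,026 − $21,000 − $12,006.5 = $15,019.5
Ferndale County: $15,019.5 × 0.0135 = $202.76325
Cedarvale Township: $15,019.5 × 0.00512 = $76.89984
Total = $279.66309

$279.66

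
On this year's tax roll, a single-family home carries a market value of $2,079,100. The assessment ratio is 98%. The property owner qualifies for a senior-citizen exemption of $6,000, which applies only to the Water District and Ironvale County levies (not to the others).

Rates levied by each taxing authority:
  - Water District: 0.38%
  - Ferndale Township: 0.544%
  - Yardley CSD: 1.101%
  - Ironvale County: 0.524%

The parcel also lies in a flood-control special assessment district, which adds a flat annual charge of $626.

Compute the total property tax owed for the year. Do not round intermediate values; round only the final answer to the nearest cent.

$52,508.09

Assessed value = $2,079,100 × 0.98 = $2,037,518
Water District: ($2,037,518 − $6,000) × 0.0038 = $2,031,518 × 0.0038 = $7,719.7684
Ferndale Township: $2,037,518 × 0.00544 = $11,084.09792
Yardley CSD: $2,037,518 × 0.01101 = $22,433.07318
Ironvale County: ($2,037,518 − $6,000) × 0.00524 = $2,031,518 × 0.00524 = $10,645.15432
Levies subtotal = $51,882.09382
Total = $51,882.09382 + $626 = $52,508.09382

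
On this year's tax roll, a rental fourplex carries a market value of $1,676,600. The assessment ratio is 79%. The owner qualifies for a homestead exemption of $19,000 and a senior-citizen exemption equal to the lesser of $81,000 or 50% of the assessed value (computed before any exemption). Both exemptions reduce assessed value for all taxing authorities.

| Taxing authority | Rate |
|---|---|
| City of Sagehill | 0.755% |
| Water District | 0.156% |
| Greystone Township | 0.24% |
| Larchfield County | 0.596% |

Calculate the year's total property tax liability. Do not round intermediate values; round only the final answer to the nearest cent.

Assessed value = $1,676,600 × 0.79 = $1,324,514
Senior-citizen exemption = min($81,000, 50% × $1,324,514) = min($81,000, $662,257) = $81,000 (dollar cap binds)
Taxable value = $1,324,514 − $19,000 − $81,000 = $1,224,514
City of Sagehill: $1,224,514 × 0.00755 = $9,245.0807
Water District: $1,224,514 × 0.00156 = $1,910.24184
Greystone Township: $1,224,514 × 0.0024 = $2,938.8336
Larchfield County: $1,224,514 × 0.00596 = $7,298.10344
Total = $21,392.25958

$21,392.26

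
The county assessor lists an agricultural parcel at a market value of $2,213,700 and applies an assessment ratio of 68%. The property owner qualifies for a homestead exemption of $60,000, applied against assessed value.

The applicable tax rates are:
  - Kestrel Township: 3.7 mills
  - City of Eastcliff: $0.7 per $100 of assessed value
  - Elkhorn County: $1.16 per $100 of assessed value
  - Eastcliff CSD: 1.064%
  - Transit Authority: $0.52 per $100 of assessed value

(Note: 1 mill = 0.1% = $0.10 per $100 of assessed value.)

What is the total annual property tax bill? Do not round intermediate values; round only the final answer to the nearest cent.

$55,124.35

Assessed value = $2,213,700 × 0.68 = $1,505,316
Taxable value = $1,505,316 − $60,000 = $1,445,316
Kestrel Township: $1,445,316 × 0.0037 = $5,347.6692
City of Eastcliff: $1,445,316 × 0.007 = $10,117.212
Elkhorn County: $1,445,316 × 0.0116 = $16,765.6656
Eastcliff CSD: $1,445,316 × 0.01064 = $15,378.16224
Transit Authority: $1,445,316 × 0.0052 = $7,515.6432
Total = $55,124.35224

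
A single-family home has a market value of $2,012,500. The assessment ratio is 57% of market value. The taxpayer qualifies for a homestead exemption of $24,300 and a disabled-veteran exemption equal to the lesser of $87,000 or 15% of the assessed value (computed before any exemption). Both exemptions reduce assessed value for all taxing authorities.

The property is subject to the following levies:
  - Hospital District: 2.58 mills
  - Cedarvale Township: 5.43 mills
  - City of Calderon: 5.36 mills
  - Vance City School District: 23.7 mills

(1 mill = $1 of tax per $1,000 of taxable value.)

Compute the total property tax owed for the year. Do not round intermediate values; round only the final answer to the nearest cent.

$38,398.03

Assessed value = $2,012,500 × 0.57 = $1,147,125
Disabled-veteran exemption = min($87,000, 15% × $1,147,125) = min($87,000, $172,068.75) = $87,000 (dollar cap binds)
Taxable value = $1,147,125 − $24,300 − $87,000 = $1,035,825
Hospital District: $1,035,825 × 0.00258 = $2,672.4285
Cedarvale Township: $1,035,825 × 0.00543 = $5,624.52975
City of Calderon: $1,035,825 × 0.00536 = $5,552.022
Vance City School District: $1,035,825 × 0.0237 = $24,549.0525
Total = $38,398.03275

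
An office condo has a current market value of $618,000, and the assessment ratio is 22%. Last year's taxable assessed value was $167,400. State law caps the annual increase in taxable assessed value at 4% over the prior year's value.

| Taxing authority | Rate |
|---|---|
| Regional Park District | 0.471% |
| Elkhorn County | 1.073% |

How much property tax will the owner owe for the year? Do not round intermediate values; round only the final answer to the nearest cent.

Uncapped assessed value = $618,000 × 0.22 = $135,960
Cap limit = $167,400 × 1.04 = $174,096
Taxable assessed value = min($135,960, $174,096) = $135,960 (cap does not bind)
Regional Park District: $135,960 × 0.00471 = $640.3716
Elkhorn County: $135,960 × 0.01073 = $1,458.8508
Total = $2,099.2224

$2,099.22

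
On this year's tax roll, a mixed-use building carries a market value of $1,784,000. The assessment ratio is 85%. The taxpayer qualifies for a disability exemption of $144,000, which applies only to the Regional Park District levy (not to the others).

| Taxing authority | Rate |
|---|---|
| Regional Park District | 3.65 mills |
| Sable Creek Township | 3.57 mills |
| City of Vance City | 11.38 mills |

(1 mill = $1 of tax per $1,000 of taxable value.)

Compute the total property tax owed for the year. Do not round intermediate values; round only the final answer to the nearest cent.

$27,679.44

Assessed value = $1,784,000 × 0.85 = $1,516,400
Regional Park District: ($1,516,400 − $144,000) × 0.00365 = $1,372,400 × 0.00365 = $5,009.26
Sable Creek Township: $1,516,400 × 0.00357 = $5,413.548
City of Vance City: $1,516,400 × 0.01138 = $17,256.632
Total = $27,679.44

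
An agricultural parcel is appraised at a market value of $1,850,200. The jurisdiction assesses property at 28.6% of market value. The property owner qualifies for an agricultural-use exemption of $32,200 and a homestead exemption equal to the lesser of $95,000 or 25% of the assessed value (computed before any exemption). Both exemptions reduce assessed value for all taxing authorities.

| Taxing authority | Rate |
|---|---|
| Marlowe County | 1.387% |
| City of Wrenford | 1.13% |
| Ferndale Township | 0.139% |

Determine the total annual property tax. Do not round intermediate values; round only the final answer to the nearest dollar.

Assessed value = $1,850,200 × 0.286 = $529,157.2
Homestead exemption = min($95,000, 25% × $529,157.2) = min($95,000, $132,289.3) = $95,000 (dollar cap binds)
Taxable value = $529,157.2 − $32,200 − $95,000 = $401,957.2
Marlowe County: $401,957.2 × 0.01387 = $5,575.146364
City of Wrenford: $401,957.2 × 0.0113 = $4,542.11636
Ferndale Township: $401,957.2 × 0.00139 = $558.720508
Total = $10,675.983232

$10,676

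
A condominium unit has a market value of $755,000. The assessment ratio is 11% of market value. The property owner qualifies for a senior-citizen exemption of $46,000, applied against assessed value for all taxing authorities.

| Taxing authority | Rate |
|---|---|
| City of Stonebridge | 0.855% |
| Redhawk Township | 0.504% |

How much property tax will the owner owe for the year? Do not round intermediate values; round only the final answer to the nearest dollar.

Assessed value = $755,000 × 0.11 = $83,050
Taxable value = $83,050 − $46,000 = $37,050
City of Stonebridge: $37,050 × 0.00855 = $316.7775
Redhawk Township: $37,050 × 0.00504 = $186.732
Total = $316.7775 + $186.732 = $503.5095

$504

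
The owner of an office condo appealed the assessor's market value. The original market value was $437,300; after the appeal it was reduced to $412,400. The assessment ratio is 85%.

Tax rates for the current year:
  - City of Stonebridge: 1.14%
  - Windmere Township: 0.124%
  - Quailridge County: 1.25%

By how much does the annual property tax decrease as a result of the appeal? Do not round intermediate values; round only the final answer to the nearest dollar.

$532

Old assessed value = $437,300 × 0.85 = $371,705
New assessed value = $412,400 × 0.85 = $350,540
Combined rate = 0.0114 + 0.00124 + 0.0125 = 0.02514
Old tax = $371,705 × 0.02514 = $9,344.6637
New tax = $350,540 × 0.02514 = $8,812.5756
Reduction = $9,344.6637 − $8,812.5756 = $532.0881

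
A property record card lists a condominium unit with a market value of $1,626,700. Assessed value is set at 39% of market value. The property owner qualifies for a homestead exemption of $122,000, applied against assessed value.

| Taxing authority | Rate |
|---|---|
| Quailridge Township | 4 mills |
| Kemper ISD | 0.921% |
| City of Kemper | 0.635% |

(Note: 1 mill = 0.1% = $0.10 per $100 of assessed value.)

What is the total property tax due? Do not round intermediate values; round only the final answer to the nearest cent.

Assessed value = $1,626,700 × 0.39 = $634,413
Taxable value = $634,413 − $122,000 = $512,413
Quailridge Township: $512,413 × 0.004 = $2,049.652
Kemper ISD: $512,413 × 0.00921 = $4,719.32373
City of Kemper: $512,413 × 0.00635 = $3,253.82255
Total = $10,022.79828

$10,022.80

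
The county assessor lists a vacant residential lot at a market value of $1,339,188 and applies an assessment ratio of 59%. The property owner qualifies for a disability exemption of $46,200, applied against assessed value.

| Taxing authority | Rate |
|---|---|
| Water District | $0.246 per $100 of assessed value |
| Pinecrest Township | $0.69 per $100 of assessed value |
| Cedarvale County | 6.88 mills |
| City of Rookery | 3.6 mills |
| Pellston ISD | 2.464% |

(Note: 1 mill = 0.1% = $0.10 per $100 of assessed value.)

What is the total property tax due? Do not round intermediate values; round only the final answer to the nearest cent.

$33,089.60

Assessed value = $1,339,188 × 0.59 = $790,120.92
Taxable value = $790,120.92 − $46,200 = $743,920.92
Water District: $743,920.92 × 0.00246 = $1,830.0454632
Pinecrest Township: $743,920.92 × 0.0069 = $5,133.054348
Cedarvale County: $743,920.92 × 0.00688 = $5,118.1759296
City of Rookery: $743,920.92 × 0.0036 = $2,678.115312
Pellston ISD: $743,920.92 × 0.02464 = $18,330.2114688
Total = $33,089.6025216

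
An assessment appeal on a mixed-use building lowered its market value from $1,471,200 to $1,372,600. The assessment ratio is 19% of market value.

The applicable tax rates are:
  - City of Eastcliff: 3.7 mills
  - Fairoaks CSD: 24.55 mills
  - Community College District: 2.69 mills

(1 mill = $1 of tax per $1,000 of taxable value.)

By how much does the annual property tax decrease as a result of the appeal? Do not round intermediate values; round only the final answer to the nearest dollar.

$580

Old assessed value = $1,471,200 × 0.19 = $279,528
New assessed value = $1,372,600 × 0.19 = $260,794
Combined rate = 0.0037 + 0.02455 + 0.00269 = 0.03094
Old tax = $279,528 × 0.03094 = $8,648.59632
New tax = $260,794 × 0.03094 = $8,068.96636
Reduction = $8,648.59632 − $8,068.96636 = $579.62996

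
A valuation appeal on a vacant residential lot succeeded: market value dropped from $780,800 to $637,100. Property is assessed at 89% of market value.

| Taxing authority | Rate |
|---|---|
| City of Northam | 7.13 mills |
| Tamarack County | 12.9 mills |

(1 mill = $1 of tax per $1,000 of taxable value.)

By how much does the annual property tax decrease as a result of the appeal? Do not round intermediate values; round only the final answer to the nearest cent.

Old assessed value = $780,800 × 0.89 = $694,912
New assessed value = $637,100 × 0.89 = $567,019
Combined rate = 0.00713 + 0.0129 = 0.02003
Old tax = $694,912 × 0.02003 = $13,919.08736
New tax = $567,019 × 0.02003 = $11,357.39057
Reduction = $13,919.08736 − $11,357.39057 = $2,561.69679

$2,561.70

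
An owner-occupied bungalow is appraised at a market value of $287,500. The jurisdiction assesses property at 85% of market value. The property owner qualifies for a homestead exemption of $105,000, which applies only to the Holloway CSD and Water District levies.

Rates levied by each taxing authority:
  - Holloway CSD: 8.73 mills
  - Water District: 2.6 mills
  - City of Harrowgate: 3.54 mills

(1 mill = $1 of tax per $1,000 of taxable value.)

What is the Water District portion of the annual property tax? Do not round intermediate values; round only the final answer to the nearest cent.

Assessed value = $287,500 × 0.85 = $244,375
Water District taxable value = $244,375 − $105,000 = $139,375
Water District levy = $139,375 × 0.0026 = $362.375

$362.38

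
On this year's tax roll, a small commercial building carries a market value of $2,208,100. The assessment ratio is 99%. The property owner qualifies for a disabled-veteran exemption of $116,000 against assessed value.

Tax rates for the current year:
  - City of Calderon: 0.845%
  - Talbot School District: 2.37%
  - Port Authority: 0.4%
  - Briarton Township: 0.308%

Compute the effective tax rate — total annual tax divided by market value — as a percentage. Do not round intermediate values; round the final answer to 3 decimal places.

3.678%

Assessed value = $2,208,100 × 0.99 = $2,186,019
Taxable value = $2,186,019 − $116,000 = $2,070,019
City of Calderon: $2,070,019 × 0.00845 = $17,491.66055
Talbot School District: $2,070,019 × 0.0237 = $49,059.4503
Port Authority: $2,070,019 × 0.004 = $8,280.076
Briarton Township: $2,070,019 × 0.00308 = $6,375.65852
Total tax = $81,206.84537
Effective rate = $81,206.84537 ÷ $2,208,100 = 3.678% of market value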